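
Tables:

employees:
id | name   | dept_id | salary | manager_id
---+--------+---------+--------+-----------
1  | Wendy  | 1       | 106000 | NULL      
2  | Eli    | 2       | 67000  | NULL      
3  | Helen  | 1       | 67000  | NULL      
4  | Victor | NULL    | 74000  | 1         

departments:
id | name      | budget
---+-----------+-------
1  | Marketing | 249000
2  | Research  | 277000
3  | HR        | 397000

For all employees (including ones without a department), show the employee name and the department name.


LEFT JOIN keeps every row from employees (the left table); where dept_id has no match in departments, the department columns become NULL. Walk through each employee:
  - employee 1 (Wendy): dept_id=1 -> matches Marketing
  - employee 2 (Eli): dept_id=2 -> matches Research
  - employee 3 (Helen): dept_id=1 -> matches Marketing
  - employee 4 (Victor): dept_id=NULL, no match -> kept with NULL
All 4 rows appear; 1 has NULL department.

SQL:
SELECT a.name, b.name AS department
FROM employees a
LEFT JOIN departments b ON a.dept_id = b.id

Result:
name   | department
-------+-----------
Wendy  | Marketing 
Eli    | Research  
Helen  | Marketing 
Victor | NULL      


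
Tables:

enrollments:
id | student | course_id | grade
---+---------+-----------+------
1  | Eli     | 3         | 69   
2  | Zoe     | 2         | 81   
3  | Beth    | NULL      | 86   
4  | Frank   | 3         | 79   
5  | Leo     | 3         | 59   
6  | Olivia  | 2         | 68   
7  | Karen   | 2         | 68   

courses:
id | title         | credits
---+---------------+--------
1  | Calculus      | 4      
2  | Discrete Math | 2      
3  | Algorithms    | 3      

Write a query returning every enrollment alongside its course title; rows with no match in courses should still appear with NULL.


LEFT JOIN keeps every row from enrollments (the left table); where course_id has no match in courses, the course columns become NULL. Walk through each enrollment:
  - enrollment 1 (Eli): course_id=3 -> matches Algorithms
  - enrollment 2 (Zoe): course_id=2 -> matches Discrete Math
  - enrollment 3 (Beth): course_id=NULL, no match -> kept with NULL
  - enrollment 4 (Frank): course_id=3 -> matches Algorithms
  - enrollment 5 (Leo): course_id=3 -> matches Algorithms
  - enrollment 6 (Olivia): course_id=2 -> matches Discrete Math
  - enrollment 7 (Karen): course_id=2 -> matches Discrete Math
All 7 rows appear; 1 has NULL course.

SQL:
SELECT a.student, b.title AS course
FROM enrollments a
LEFT JOIN courses b ON a.course_id = b.id

Result:
student | course       
--------+--------------
Eli     | Algorithms   
Zoe     | Discrete Math
Beth    | NULL         
Frank   | Algorithms   
Leo     | Algorithms   
Olivia  | Discrete Math
Karen   | Discrete Math


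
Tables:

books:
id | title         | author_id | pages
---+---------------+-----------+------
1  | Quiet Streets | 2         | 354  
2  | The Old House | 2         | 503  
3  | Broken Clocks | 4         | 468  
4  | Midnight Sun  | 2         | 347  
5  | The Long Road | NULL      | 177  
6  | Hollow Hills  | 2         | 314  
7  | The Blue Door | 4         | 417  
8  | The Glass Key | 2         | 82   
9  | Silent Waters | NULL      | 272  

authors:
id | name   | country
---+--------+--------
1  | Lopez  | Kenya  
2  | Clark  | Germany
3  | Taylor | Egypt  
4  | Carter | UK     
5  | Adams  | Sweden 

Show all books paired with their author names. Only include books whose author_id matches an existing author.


INNER JOIN keeps only books rows whose author_id matches an id in authors. Walk through each book:
  - book 1 (Quiet Streets): author_id=2 -> matches Clark
  - book 2 (The Old House): author_id=2 -> matches Clark
  - book 3 (Broken Clocks): author_id=4 -> matches Carter
  - book 4 (Midnight Sun): author_id=2 -> matches Clark
  - book 5 (The Long Road): author_id=NULL, no match -> dropped
  - book 6 (Hollow Hills): author_id=2 -> matches Clark
  - book 7 (The Blue Door): author_id=4 -> matches Carter
  - book 8 (The Glass Key): author_id=2 -> matches Clark
  - book 9 (Silent Waters): author_id=NULL, no match -> dropped
So 2 of 9 rows are dropped.

SQL:
SELECT a.title, b.name AS author
FROM books a
INNER JOIN authors b ON a.author_id = b.id

Result:
title         | author
--------------+-------
Quiet Streets | Clark 
The Old House | Clark 
Broken Clocks | Carter
Midnight Sun  | Clark 
Hollow Hills  | Clark 
The Blue Door | Carter
The Glass Key | Clark 


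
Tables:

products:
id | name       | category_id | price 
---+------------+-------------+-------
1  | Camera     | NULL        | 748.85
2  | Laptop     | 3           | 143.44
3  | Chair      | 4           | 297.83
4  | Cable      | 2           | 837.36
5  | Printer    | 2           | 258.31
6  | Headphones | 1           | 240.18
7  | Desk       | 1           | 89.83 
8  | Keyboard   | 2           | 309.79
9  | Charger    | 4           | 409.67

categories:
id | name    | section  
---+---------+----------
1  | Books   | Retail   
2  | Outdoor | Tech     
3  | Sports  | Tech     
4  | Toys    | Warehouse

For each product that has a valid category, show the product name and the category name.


INNER JOIN keeps only products rows whose category_id matches an id in categories. Walk through each product:
  - product 1 (Camera): category_id=NULL, no match -> dropped
  - product 2 (Laptop): category_id=3 -> matches Sports
  - product 3 (Chair): category_id=4 -> matches Toys
  - product 4 (Cable): category_id=2 -> matches Outdoor
  - product 5 (Printer): category_id=2 -> matches Outdoor
  - product 6 (Headphones): category_id=1 -> matches Books
  - product 7 (Desk): category_id=1 -> matches Books
  - product 8 (Keyboard): category_id=2 -> matches Outdoor
  - product 9 (Charger): category_id=4 -> matches Toys
So 1 of 9 rows is dropped.

SQL:
SELECT a.name, b.name AS category
FROM products a
INNER JOIN categories b ON a.category_id = b.id

Result:
name       | category
-----------+---------
Laptop     | Sports  
Chair      | Toys    
Cable      | Outdoor 
Printer    | Outdoor 
Headphones | Books   
Desk       | Books   
Keyboard   | Outdoor 
Charger    | Toys    


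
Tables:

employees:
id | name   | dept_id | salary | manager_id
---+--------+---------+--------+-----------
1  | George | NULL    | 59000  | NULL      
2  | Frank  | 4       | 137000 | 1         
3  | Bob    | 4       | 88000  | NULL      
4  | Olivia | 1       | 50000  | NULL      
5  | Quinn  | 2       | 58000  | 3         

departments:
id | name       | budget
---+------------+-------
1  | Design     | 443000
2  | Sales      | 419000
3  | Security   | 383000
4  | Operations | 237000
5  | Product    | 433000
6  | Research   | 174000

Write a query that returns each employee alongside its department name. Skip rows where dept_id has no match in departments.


INNER JOIN keeps only employees rows whose dept_id matches an id in departments. Walk through each employee:
  - employee 1 (George): dept_id=NULL, no match -> dropped
  - employee 2 (Frank): dept_id=4 -> matches Operations
  - employee 3 (Bob): dept_id=4 -> matches Operations
  - employee 4 (Olivia): dept_id=1 -> matches Design
  - employee 5 (Quinn): dept_id=2 -> matches Sales
So 1 of 5 rows is dropped.

SQL:
SELECT a.name, b.name AS department
FROM employees a
INNER JOIN departments b ON a.dept_id = b.id

Result:
name   | department
-------+-----------
Frank  | Operations
Bob    | Operations
Olivia | Design    
Quinn  | Sales     


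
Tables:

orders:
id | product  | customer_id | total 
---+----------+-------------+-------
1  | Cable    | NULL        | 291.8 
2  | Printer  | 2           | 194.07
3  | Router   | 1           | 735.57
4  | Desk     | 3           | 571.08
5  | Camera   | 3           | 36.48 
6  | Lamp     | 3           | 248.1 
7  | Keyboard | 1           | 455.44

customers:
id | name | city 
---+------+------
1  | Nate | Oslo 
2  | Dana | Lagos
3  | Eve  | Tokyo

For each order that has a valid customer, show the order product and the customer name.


INNER JOIN keeps only orders rows whose customer_id matches an id in customers. Walk through each order:
  - order 1 (Cable): customer_id=NULL, no match -> dropped
  - order 2 (Printer): customer_id=2 -> matches Dana
  - order 3 (Router): customer_id=1 -> matches Nate
  - order 4 (Desk): customer_id=3 -> matches Eve
  - order 5 (Camera): customer_id=3 -> matches Eve
  - order 6 (Lamp): customer_id=3 -> matches Eve
  - order 7 (Keyboard): customer_id=1 -> matches Nate
So 1 of 7 rows is dropped.

SQL:
SELECT a.product, b.name AS customer
FROM orders a
INNER JOIN customers b ON a.customer_id = b.id

Result:
product  | customer
---------+---------
Printer  | Dana    
Router   | Nate    
Desk     | Eve     
Camera   | Eve     
Lamp     | Eve     
Keyboard | Nate    


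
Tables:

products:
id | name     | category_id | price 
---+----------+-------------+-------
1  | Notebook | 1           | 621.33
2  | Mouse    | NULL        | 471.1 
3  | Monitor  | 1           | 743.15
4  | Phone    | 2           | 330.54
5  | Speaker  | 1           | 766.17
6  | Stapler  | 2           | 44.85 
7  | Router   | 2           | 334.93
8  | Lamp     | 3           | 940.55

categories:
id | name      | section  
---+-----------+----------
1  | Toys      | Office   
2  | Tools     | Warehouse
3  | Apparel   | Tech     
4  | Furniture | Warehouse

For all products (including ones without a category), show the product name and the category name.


LEFT JOIN keeps every row from products (the left table); where category_id has no match in categories, the category columns become NULL. Walk through each product:
  - product 1 (Notebook): category_id=1 -> matches Toys
  - product 2 (Mouse): category_id=NULL, no match -> kept with NULL
  - product 3 (Monitor): category_id=1 -> matches Toys
  - product 4 (Phone): category_id=2 -> matches Tools
  - product 5 (Speaker): category_id=1 -> matches Toys
  - product 6 (Stapler): category_id=2 -> matches Tools
  - product 7 (Router): category_id=2 -> matches Tools
  - product 8 (Lamp): category_id=3 -> matches Apparel
All 8 rows appear; 1 has NULL category.

SQL:
SELECT a.name, b.name AS category
FROM products a
LEFT JOIN categories b ON a.category_id = b.id

Result:
name     | category
---------+---------
Notebook | Toys    
Mouse    | NULL    
Monitor  | Toys    
Phone    | Tools   
Speaker  | Toys    
Stapler  | Tools   
Router   | Tools   
Lamp     | Apparel 


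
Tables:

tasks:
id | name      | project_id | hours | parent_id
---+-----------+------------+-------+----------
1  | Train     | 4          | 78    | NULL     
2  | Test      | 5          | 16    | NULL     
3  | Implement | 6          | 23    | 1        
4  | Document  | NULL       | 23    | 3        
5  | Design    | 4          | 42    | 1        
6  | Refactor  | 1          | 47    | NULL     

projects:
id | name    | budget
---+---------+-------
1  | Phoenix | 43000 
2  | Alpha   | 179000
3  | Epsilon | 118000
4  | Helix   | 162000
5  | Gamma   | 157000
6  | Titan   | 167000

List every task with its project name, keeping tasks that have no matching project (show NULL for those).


LEFT JOIN keeps every row from tasks (the left table); where project_id has no match in projects, the project columns become NULL. Walk through each task:
  - task 1 (Train): project_id=4 -> matches Helix
  - task 2 (Test): project_id=5 -> matches Gamma
  - task 3 (Implement): project_id=6 -> matches Titan
  - task 4 (Document): project_id=NULL, no match -> kept with NULL
  - task 5 (Design): project_id=4 -> matches Helix
  - task 6 (Refactor): project_id=1 -> matches Phoenix
All 6 rows appear; 1 has NULL project.

SQL:
SELECT a.name, b.name AS project
FROM tasks a
LEFT JOIN projects b ON a.project_id = b.id

Result:
name      | project
----------+--------
Train     | Helix  
Test      | Gamma  
Implement | Titan  
Document  | NULL   
Design    | Helix  
Refactor  | Phoenix


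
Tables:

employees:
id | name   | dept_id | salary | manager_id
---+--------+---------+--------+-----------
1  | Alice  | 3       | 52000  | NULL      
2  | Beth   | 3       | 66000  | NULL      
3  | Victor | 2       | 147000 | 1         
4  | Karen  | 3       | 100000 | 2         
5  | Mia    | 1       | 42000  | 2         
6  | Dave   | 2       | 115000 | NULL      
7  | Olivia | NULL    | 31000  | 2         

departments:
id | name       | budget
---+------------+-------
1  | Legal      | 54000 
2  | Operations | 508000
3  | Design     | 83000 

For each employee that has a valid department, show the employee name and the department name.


INNER JOIN keeps only employees rows whose dept_id matches an id in departments. Walk through each employee:
  - employee 1 (Alice): dept_id=3 -> matches Design
  - employee 2 (Beth): dept_id=3 -> matches Design
  - employee 3 (Victor): dept_id=2 -> matches Operations
  - employee 4 (Karen): dept_id=3 -> matches Design
  - employee 5 (Mia): dept_id=1 -> matches Legal
  - employee 6 (Dave): dept_id=2 -> matches Operations
  - employee 7 (Olivia): dept_id=NULL, no match -> dropped
So 1 of 7 rows is dropped.

SQL:
SELECT a.name, b.name AS department
FROM employees a
INNER JOIN departments b ON a.dept_id = b.id

Result:
name   | department
-------+-----------
Alice  | Design    
Beth   | Design    
Victor | Operations
Karen  | Design    
Mia    | Legal     
Dave   | Operations


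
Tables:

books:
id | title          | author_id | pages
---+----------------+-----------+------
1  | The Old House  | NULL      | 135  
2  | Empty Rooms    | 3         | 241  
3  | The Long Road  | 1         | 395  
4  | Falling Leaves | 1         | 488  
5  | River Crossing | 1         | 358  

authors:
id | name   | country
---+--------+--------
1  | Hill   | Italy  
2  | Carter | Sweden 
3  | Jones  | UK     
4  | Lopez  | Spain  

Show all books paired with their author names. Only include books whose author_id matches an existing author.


INNER JOIN keeps only books rows whose author_id matches an id in authors. Walk through each book:
  - book 1 (The Old House): author_id=NULL, no match -> dropped
  - book 2 (Empty Rooms): author_id=3 -> matches Jones
  - book 3 (The Long Road): author_id=1 -> matches Hill
  - book 4 (Falling Leaves): author_id=1 -> matches Hill
  - book 5 (River Crossing): author_id=1 -> matches Hill
So 1 of 5 rows is dropped.

SQL:
SELECT a.title, b.name AS author
FROM books a
INNER JOIN authors b ON a.author_id = b.id

Result:
title          | author
---------------+-------
Empty Rooms    | Jones 
The Long Road  | Hill  
Falling Leaves | Hill  
River Crossing | Hill  


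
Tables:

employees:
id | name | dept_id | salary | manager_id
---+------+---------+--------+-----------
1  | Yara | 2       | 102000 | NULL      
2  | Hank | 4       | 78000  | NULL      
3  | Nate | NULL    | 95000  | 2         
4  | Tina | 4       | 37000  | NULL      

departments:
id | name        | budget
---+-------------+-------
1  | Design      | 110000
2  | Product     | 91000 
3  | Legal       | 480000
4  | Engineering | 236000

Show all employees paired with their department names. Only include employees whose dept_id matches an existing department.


INNER JOIN keeps only employees rows whose dept_id matches an id in departments. Walk through each employee:
  - employee 1 (Yara): dept_id=2 -> matches Product
  - employee 2 (Hank): dept_id=4 -> matches Engineering
  - employee 3 (Nate): dept_id=NULL, no match -> dropped
  - employee 4 (Tina): dept_id=4 -> matches Engineering
So 1 of 4 rows is dropped.

SQL:
SELECT a.name, b.name AS department
FROM employees a
INNER JOIN departments b ON a.dept_id = b.id

Result:
name | department 
-----+------------
Yara | Product    
Hank | Engineering
Tina | Engineering


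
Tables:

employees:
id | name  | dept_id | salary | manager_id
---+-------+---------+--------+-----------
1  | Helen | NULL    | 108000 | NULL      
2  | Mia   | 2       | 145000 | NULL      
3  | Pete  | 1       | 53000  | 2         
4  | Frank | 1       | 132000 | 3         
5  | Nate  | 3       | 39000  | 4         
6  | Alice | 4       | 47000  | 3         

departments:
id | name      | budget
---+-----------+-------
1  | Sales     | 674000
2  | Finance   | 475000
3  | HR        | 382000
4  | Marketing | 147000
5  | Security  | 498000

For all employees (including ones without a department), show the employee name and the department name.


LEFT JOIN keeps every row from employees (the left table); where dept_id has no match in departments, the department columns become NULL. Walk through each employee:
  - employee 1 (Helen): dept_id=NULL, no match -> kept with NULL
  - employee 2 (Mia): dept_id=2 -> matches Finance
  - employee 3 (Pete): dept_id=1 -> matches Sales
  - employee 4 (Frank): dept_id=1 -> matches Sales
  - employee 5 (Nate): dept_id=3 -> matches HR
  - employee 6 (Alice): dept_id=4 -> matches Marketing
All 6 rows appear; 1 has NULL department.

SQL:
SELECT a.name, b.name AS department
FROM employees a
LEFT JOIN departments b ON a.dept_id = b.id

Result:
name  | department
------+-----------
Helen | NULL      
Mia   | Finance   
Pete  | Sales     
Frank | Sales     
Nate  | HR        
Alice | Marketing 


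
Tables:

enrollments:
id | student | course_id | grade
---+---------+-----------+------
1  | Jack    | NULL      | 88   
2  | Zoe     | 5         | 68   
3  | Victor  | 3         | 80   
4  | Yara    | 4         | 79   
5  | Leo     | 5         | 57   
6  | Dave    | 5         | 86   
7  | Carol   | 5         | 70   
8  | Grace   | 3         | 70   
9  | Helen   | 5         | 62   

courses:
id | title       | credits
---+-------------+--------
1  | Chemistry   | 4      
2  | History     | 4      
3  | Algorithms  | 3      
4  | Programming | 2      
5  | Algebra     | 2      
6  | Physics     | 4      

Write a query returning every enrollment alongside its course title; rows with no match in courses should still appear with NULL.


LEFT JOIN keeps every row from enrollments (the left table); where course_id has no match in courses, the course columns become NULL. Walk through each enrollment:
  - enrollment 1 (Jack): course_id=NULL, no match -> kept with NULL
  - enrollment 2 (Zoe): course_id=5 -> matches Algebra
  - enrollment 3 (Victor): course_id=3 -> matches Algorithms
  - enrollment 4 (Yara): course_id=4 -> matches Programming
  - enrollment 5 (Leo): course_id=5 -> matches Algebra
  - enrollment 6 (Dave): course_id=5 -> matches Algebra
  - enrollment 7 (Carol): course_id=5 -> matches Algebra
  - enrollment 8 (Grace): course_id=3 -> matches Algorithms
  - enrollment 9 (Helen): course_id=5 -> matches Algebra
All 9 rows appear; 1 has NULL course.

SQL:
SELECT a.student, b.title AS course
FROM enrollments a
LEFT JOIN courses b ON a.course_id = b.id

Result:
student | course     
--------+------------
Jack    | NULL       
Zoe     | Algebra    
Victor  | Algorithms 
Yara    | Programming
Leo     | Algebra    
Dave    | Algebra    
Carol   | Algebra    
Grace   | Algorithms 
Helen   | Algebra    


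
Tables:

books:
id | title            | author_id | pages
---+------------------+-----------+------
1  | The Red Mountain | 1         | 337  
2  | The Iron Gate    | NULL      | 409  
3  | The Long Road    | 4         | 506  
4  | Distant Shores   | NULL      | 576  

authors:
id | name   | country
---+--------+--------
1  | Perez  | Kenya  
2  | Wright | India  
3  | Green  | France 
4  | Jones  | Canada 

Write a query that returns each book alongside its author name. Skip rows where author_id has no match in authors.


INNER JOIN keeps only books rows whose author_id matches an id in authors. Walk through each book:
  - book 1 (The Red Mountain): author_id=1 -> matches Perez
  - book 2 (The Iron Gate): author_id=NULL, no match -> dropped
  - book 3 (The Long Road): author_id=4 -> matches Jones
  - book 4 (Distant Shores): author_id=NULL, no match -> dropped
So 2 of 4 rows are dropped.

SQL:
SELECT a.title, b.name AS author
FROM books a
INNER JOIN authors b ON a.author_id = b.id

Result:
title            | author
-----------------+-------
The Red Mountain | Perez 
The Long Road    | Jones 


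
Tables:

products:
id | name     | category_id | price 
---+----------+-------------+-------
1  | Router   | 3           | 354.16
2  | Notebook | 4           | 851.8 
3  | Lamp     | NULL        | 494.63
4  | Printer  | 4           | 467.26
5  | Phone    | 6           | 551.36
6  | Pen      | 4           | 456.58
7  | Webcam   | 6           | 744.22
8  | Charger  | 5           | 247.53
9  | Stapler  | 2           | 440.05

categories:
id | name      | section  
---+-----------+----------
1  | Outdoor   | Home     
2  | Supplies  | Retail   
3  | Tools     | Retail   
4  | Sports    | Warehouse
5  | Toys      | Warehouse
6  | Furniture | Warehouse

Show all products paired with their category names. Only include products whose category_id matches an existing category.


INNER JOIN keeps only products rows whose category_id matches an id in categories. Walk through each product:
  - product 1 (Router): category_id=3 -> matches Tools
  - product 2 (Notebook): category_id=4 -> matches Sports
  - product 3 (Lamp): category_id=NULL, no match -> dropped
  - product 4 (Printer): category_id=4 -> matches Sports
  - product 5 (Phone): category_id=6 -> matches Furniture
  - product 6 (Pen): category_id=4 -> matches Sports
  - product 7 (Webcam): category_id=6 -> matches Furniture
  - product 8 (Charger): category_id=5 -> matches Toys
  - product 9 (Stapler): category_id=2 -> matches Supplies
So 1 of 9 rows is dropped.

SQL:
SELECT a.name, b.name AS category
FROM products a
INNER JOIN categories b ON a.category_id = b.id

Result:
name     | category 
---------+----------
Router   | Tools    
Notebook | Sports   
Printer  | Sports   
Phone    | Furniture
Pen      | Sports   
Webcam   | Furniture
Charger  | Toys     
Stapler  | Supplies 


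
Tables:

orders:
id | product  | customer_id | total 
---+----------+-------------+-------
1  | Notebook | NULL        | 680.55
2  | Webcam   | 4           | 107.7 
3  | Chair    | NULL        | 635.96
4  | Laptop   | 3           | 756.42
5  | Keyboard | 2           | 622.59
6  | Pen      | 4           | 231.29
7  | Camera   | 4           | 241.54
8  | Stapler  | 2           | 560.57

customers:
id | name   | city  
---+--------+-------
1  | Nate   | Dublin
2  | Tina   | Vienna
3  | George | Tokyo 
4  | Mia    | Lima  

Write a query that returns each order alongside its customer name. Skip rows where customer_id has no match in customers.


INNER JOIN keeps only orders rows whose customer_id matches an id in customers. Walk through each order:
  - order 1 (Notebook): customer_id=NULL, no match -> dropped
  - order 2 (Webcam): customer_id=4 -> matches Mia
  - order 3 (Chair): customer_id=NULL, no match -> dropped
  - order 4 (Laptop): customer_id=3 -> matches George
  - order 5 (Keyboard): customer_id=2 -> matches Tina
  - order 6 (Pen): customer_id=4 -> matches Mia
  - order 7 (Camera): customer_id=4 -> matches Mia
  - order 8 (Stapler): customer_id=2 -> matches Tina
So 2 of 8 rows are dropped.

SQL:
SELECT a.product, b.name AS customer
FROM orders a
INNER JOIN customers b ON a.customer_id = b.id

Result:
product  | customer
---------+---------
Webcam   | Mia     
Laptop   | George  
Keyboard | Tina    
Pen      | Mia     
Camera   | Mia     
Stapler  | Tina    


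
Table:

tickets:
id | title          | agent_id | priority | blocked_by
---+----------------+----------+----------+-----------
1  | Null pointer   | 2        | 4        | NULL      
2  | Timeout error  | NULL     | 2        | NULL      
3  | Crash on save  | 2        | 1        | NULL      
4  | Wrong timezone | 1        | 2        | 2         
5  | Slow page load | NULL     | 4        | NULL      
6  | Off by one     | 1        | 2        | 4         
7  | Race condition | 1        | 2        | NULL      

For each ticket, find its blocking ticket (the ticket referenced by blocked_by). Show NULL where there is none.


This is a self-join: tickets is joined to a second copy of itself, matching each row's blocked_by to another row's id. Use LEFT JOIN so rows with blocked_by=NULL are kept.
  - ticket 1 (Null pointer): blocked_by=NULL -> NULL
  - ticket 2 (Timeout error): blocked_by=NULL -> NULL
  - ticket 3 (Crash on save): blocked_by=NULL -> NULL
  - ticket 4 (Wrong timezone): blocked_by=2 -> Timeout error
  - ticket 5 (Slow page load): blocked_by=NULL -> NULL
  - ticket 6 (Off by one): blocked_by=4 -> Wrong timezone
  - ticket 7 (Race condition): blocked_by=NULL -> NULL

SQL:
SELECT a.title AS item, b.title AS blocked_by
FROM tickets a
LEFT JOIN tickets b ON a.blocked_by = b.id

Result:
item           | blocked_by    
---------------+---------------
Null pointer   | NULL          
Timeout error  | NULL          
Crash on save  | NULL          
Wrong timezone | Timeout error 
Slow page load | NULL          
Off by one     | Wrong timezone
Race condition | NULL          


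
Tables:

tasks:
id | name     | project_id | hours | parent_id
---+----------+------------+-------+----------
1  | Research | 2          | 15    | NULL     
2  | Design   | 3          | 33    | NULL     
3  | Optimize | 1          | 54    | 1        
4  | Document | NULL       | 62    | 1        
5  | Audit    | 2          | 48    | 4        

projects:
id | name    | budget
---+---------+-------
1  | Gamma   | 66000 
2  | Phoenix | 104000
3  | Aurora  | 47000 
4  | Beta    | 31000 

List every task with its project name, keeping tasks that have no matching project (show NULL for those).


LEFT JOIN keeps every row from tasks (the left table); where project_id has no match in projects, the project columns become NULL. Walk through each task:
  - task 1 (Research): project_id=2 -> matches Phoenix
  - task 2 (Design): project_id=3 -> matches Aurora
  - task 3 (Optimize): project_id=1 -> matches Gamma
  - task 4 (Document): project_id=NULL, no match -> kept with NULL
  - task 5 (Audit): project_id=2 -> matches Phoenix
All 5 rows appear; 1 has NULL project.

SQL:
SELECT a.name, b.name AS project
FROM tasks a
LEFT JOIN projects b ON a.project_id = b.id

Result:
name     | project
---------+--------
Research | Phoenix
Design   | Aurora 
Optimize | Gamma  
Document | NULL   
Audit    | Phoenix


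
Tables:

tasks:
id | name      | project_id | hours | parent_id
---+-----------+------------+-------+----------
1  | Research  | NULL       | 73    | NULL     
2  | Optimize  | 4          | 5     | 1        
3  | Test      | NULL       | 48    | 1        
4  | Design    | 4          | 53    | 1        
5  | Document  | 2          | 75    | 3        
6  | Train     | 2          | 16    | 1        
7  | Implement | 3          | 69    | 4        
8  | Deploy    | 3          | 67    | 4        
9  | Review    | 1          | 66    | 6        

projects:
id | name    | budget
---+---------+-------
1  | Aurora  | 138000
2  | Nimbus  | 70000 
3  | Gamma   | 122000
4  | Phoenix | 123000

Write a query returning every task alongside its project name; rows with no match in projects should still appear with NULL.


LEFT JOIN keeps every row from tasks (the left table); where project_id has no match in projects, the project columns become NULL. Walk through each task:
  - task 1 (Research): project_id=NULL, no match -> kept with NULL
  - task 2 (Optimize): project_id=4 -> matches Phoenix
  - task 3 (Test): project_id=NULL, no match -> kept with NULL
  - task 4 (Design): project_id=4 -> matches Phoenix
  - task 5 (Document): project_id=2 -> matches Nimbus
  - task 6 (Train): project_id=2 -> matches Nimbus
  - task 7 (Implement): project_id=3 -> matches Gamma
  - task 8 (Deploy): project_id=3 -> matches Gamma
  - task 9 (Review): project_id=1 -> matches Aurora
All 9 rows appear; 2 have NULL project.

SQL:
SELECT a.name, b.name AS project
FROM tasks a
LEFT JOIN projects b ON a.project_id = b.id

Result:
name      | project
----------+--------
Research  | NULL   
Optimize  | Phoenix
Test      | NULL   
Design    | Phoenix
Document  | Nimbus 
Train     | Nimbus 
Implement | Gamma  
Deploy    | Gamma  
Review    | Aurora 


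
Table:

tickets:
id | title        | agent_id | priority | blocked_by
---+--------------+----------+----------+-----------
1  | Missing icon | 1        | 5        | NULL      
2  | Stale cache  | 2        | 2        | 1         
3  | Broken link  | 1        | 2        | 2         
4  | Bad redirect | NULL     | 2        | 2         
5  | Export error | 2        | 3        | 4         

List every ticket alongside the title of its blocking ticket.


This is a self-join: tickets is joined to a second copy of itself, matching each row's blocked_by to another row's id. Use LEFT JOIN so rows with blocked_by=NULL are kept.
  - ticket 1 (Missing icon): blocked_by=NULL -> NULL
  - ticket 2 (Stale cache): blocked_by=1 -> Missing icon
  - ticket 3 (Broken link): blocked_by=2 -> Stale cache
  - ticket 4 (Bad redirect): blocked_by=2 -> Stale cache
  - ticket 5 (Export error): blocked_by=4 -> Bad redirect

SQL:
SELECT a.title AS item, b.title AS blocked_by
FROM tickets a
LEFT JOIN tickets b ON a.blocked_by = b.id

Result:
item         | blocked_by  
-------------+-------------
Missing icon | NULL        
Stale cache  | Missing icon
Broken link  | Stale cache 
Bad redirect | Stale cache 
Export error | Bad redirect


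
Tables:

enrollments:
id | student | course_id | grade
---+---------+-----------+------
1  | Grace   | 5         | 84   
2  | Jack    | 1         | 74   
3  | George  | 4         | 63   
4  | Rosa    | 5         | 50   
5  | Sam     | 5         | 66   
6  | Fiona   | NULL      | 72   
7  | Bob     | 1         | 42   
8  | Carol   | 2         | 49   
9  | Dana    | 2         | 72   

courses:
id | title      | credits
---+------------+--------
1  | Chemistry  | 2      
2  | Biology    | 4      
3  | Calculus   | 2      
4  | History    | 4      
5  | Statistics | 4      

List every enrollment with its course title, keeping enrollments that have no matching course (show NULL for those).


LEFT JOIN keeps every row from enrollments (the left table); where course_id has no match in courses, the course columns become NULL. Walk through each enrollment:
  - enrollment 1 (Grace): course_id=5 -> matches Statistics
  - enrollment 2 (Jack): course_id=1 -> matches Chemistry
  - enrollment 3 (George): course_id=4 -> matches History
  - enrollment 4 (Rosa): course_id=5 -> matches Statistics
  - enrollment 5 (Sam): course_id=5 -> matches Statistics
  - enrollment 6 (Fiona): course_id=NULL, no match -> kept with NULL
  - enrollment 7 (Bob): course_id=1 -> matches Chemistry
  - enrollment 8 (Carol): course_id=2 -> matches Biology
  - enrollment 9 (Dana): course_id=2 -> matches Biology
All 9 rows appear; 1 has NULL course.

SQL:
SELECT a.student, b.title AS course
FROM enrollments a
LEFT JOIN courses b ON a.course_id = b.id

Result:
student | course    
--------+-----------
Grace   | Statistics
Jack    | Chemistry 
George  | History   
Rosa    | Statistics
Sam     | Statistics
Fiona   | NULL      
Bob     | Chemistry 
Carol   | Biology   
Dana    | Biology   


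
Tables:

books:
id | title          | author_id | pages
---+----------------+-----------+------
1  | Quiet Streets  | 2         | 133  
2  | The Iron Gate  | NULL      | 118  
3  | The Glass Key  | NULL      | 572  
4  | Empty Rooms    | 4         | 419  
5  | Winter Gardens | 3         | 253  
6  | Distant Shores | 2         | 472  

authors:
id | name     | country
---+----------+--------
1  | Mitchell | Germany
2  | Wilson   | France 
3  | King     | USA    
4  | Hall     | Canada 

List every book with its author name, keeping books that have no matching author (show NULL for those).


LEFT JOIN keeps every row from books (the left table); where author_id has no match in authors, the author columns become NULL. Walk through each book:
  - book 1 (Quiet Streets): author_id=2 -> matches Wilson
  - book 2 (The Iron Gate): author_id=NULL, no match -> kept with NULL
  - book 3 (The Glass Key): author_id=NULL, no match -> kept with NULL
  - book 4 (Empty Rooms): author_id=4 -> matches Hall
  - book 5 (Winter Gardens): author_id=3 -> matches King
  - book 6 (Distant Shores): author_id=2 -> matches Wilson
All 6 rows appear; 2 have NULL author.

SQL:
SELECT a.title, b.name AS author
FROM books a
LEFT JOIN authors b ON a.author_id = b.id

Result:
title          | author
---------------+-------
Quiet Streets  | Wilson
The Iron Gate  | NULL  
The Glass Key  | NULL  
Empty Rooms    | Hall  
Winter Gardens | King  
Distant Shores | Wilson


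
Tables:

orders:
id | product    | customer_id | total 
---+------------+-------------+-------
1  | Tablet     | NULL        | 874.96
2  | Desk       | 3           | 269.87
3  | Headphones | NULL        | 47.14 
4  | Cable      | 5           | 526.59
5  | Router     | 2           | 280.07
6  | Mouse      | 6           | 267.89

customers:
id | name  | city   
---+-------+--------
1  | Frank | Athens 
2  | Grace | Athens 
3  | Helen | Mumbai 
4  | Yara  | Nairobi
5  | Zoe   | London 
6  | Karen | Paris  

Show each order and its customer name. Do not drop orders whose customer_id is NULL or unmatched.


LEFT JOIN keeps every row from orders (the left table); where customer_id has no match in customers, the customer columns become NULL. Walk through each order:
  - order 1 (Tablet): customer_id=NULL, no match -> kept with NULL
  - order 2 (Desk): customer_id=3 -> matches Helen
  - order 3 (Headphones): customer_id=NULL, no match -> kept with NULL
  - order 4 (Cable): customer_id=5 -> matches Zoe
  - order 5 (Router): customer_id=2 -> matches Grace
  - order 6 (Mouse): customer_id=6 -> matches Karen
All 6 rows appear; 2 have NULL customer.

SQL:
SELECT a.product, b.name AS customer
FROM orders a
LEFT JOIN customers b ON a.customer_id = b.id

Result:
product    | customer
-----------+---------
Tablet     | NULL    
Desk       | Helen   
Headphones | NULL    
Cable      | Zoe     
Router     | Grace   
Mouse      | Karen   


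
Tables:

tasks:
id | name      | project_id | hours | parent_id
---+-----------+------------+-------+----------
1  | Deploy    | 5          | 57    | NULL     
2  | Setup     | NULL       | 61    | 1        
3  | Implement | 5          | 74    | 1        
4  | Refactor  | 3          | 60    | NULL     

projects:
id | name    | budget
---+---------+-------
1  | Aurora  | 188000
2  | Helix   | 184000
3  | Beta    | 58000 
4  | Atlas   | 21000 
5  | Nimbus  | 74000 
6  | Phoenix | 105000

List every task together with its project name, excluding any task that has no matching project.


INNER JOIN keeps only tasks rows whose project_id matches an id in projects. Walk through each task:
  - task 1 (Deploy): project_id=5 -> matches Nimbus
  - task 2 (Setup): project_id=NULL, no match -> dropped
  - task 3 (Implement): project_id=5 -> matches Nimbus
  - task 4 (Refactor): project_id=3 -> matches Beta
So 1 of 4 rows is dropped.

SQL:
SELECT a.name, b.name AS project
FROM tasks a
INNER JOIN projects b ON a.project_id = b.id

Result:
name      | project
----------+--------
Deploy    | Nimbus 
Implement | Nimbus 
Refactor  | Beta   


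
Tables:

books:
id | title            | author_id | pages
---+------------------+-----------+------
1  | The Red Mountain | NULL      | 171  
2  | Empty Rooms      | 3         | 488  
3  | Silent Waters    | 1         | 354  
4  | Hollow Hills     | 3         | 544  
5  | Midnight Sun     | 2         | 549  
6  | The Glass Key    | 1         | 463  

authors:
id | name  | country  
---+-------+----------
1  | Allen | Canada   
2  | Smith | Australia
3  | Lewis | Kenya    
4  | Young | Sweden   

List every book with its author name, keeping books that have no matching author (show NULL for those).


LEFT JOIN keeps every row from books (the left table); where author_id has no match in authors, the author columns become NULL. Walk through each book:
  - book 1 (The Red Mountain): author_id=NULL, no match -> kept with NULL
  - book 2 (Empty Rooms): author_id=3 -> matches Lewis
  - book 3 (Silent Waters): author_id=1 -> matches Allen
  - book 4 (Hollow Hills): author_id=3 -> matches Lewis
  - book 5 (Midnight Sun): author_id=2 -> matches Smith
  - book 6 (The Glass Key): author_id=1 -> matches Allen
All 6 rows appear; 1 has NULL author.

SQL:
SELECT a.title, b.name AS author
FROM books a
LEFT JOIN authors b ON a.author_id = b.id

Result:
title            | author
-----------------+-------
The Red Mountain | NULL  
Empty Rooms      | Lewis 
Silent Waters    | Allen 
Hollow Hills     | Lewis 
Midnight Sun     | Smith 
The Glass Key    | Allen 


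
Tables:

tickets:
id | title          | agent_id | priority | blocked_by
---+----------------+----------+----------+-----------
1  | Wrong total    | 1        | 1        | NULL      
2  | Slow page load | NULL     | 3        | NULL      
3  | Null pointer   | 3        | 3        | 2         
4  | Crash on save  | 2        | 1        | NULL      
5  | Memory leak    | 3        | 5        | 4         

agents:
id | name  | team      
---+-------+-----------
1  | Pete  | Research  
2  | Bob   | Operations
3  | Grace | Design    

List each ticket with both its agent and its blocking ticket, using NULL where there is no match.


Two LEFT JOINs from the same base table tickets: one to agents via agent_id, one to tickets itself via blocked_by. Both are LEFT so every ticket is preserved.
Match against agents:
  - ticket 1 (Wrong total): agent_id=1 -> matches Pete
  - ticket 2 (Slow page load): agent_id=NULL, no match -> kept with NULL
  - ticket 3 (Null pointer): agent_id=3 -> matches Grace
  - ticket 4 (Crash on save): agent_id=2 -> matches Bob
  - ticket 5 (Memory leak): agent_id=3 -> matches Grace
Match against tickets (self):
  - ticket 1 (Wrong total): blocked_by=NULL -> NULL
  - ticket 2 (Slow page load): blocked_by=NULL -> NULL
  - ticket 3 (Null pointer): blocked_by=2 -> Slow page load
  - ticket 4 (Crash on save): blocked_by=NULL -> NULL
  - ticket 5 (Memory leak): blocked_by=4 -> Crash on save

SQL:
SELECT a.title, b.name AS agent, c.title AS blocked_by
FROM tickets a
LEFT JOIN agents b ON a.agent_id = b.id
LEFT JOIN tickets c ON a.blocked_by = c.id

Result:
title          | agent | blocked_by    
---------------+-------+---------------
Wrong total    | Pete  | NULL          
Slow page load | NULL  | NULL          
Null pointer   | Grace | Slow page load
Crash on save  | Bob   | NULL          
Memory leak    | Grace | Crash on save 


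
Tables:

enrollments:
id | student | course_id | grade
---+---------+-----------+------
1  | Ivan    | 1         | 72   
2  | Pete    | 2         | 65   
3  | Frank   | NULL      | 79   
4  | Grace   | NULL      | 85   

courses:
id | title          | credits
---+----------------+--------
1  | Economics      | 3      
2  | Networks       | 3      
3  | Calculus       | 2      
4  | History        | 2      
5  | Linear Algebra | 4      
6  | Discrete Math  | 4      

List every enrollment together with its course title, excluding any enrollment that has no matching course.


INNER JOIN keeps only enrollments rows whose course_id matches an id in courses. Walk through each enrollment:
  - enrollment 1 (Ivan): course_id=1 -> matches Economics
  - enrollment 2 (Pete): course_id=2 -> matches Networks
  - enrollment 3 (Frank): course_id=NULL, no match -> dropped
  - enrollment 4 (Grace): course_id=NULL, no match -> dropped
So 2 of 4 rows are dropped.

SQL:
SELECT a.student, b.title AS course
FROM enrollments a
INNER JOIN courses b ON a.course_id = b.id

Result:
student | course   
--------+----------
Ivan    | Economics
Pete    | Networks 


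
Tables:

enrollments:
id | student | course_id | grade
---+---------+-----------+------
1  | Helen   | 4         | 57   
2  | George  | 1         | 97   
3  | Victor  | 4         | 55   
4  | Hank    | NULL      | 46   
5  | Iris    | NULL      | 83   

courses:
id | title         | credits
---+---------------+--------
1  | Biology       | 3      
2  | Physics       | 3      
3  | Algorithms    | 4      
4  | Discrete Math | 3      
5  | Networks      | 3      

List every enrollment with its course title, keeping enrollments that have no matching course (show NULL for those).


LEFT JOIN keeps every row from enrollments (the left table); where course_id has no match in courses, the course columns become NULL. Walk through each enrollment:
  - enrollment 1 (Helen): course_id=4 -> matches Discrete Math
  - enrollment 2 (George): course_id=1 -> matches Biology
  - enrollment 3 (Victor): course_id=4 -> matches Discrete Math
  - enrollment 4 (Hank): course_id=NULL, no match -> kept with NULL
  - enrollment 5 (Iris): course_id=NULL, no match -> kept with NULL
All 5 rows appear; 2 have NULL course.

SQL:
SELECT a.student, b.title AS course
FROM enrollments a
LEFT JOIN courses b ON a.course_id = b.id

Result:
student | course       
--------+--------------
Helen   | Discrete Math
George  | Biology      
Victor  | Discrete Math
Hank    | NULL         
Iris    | NULL         
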